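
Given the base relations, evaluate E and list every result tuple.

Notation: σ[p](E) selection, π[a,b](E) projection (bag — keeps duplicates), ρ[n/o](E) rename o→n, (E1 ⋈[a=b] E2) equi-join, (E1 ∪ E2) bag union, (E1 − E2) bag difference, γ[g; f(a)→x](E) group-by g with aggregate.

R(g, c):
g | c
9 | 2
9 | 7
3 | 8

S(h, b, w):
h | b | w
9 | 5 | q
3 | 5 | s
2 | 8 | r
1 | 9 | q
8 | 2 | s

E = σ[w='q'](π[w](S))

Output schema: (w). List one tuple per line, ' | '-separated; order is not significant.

Subexpression sizes:
  S → 5
  π[w](S) → 5
  σ[w='q'](π[w](S)) → 2

== RESULT ==
w
q
q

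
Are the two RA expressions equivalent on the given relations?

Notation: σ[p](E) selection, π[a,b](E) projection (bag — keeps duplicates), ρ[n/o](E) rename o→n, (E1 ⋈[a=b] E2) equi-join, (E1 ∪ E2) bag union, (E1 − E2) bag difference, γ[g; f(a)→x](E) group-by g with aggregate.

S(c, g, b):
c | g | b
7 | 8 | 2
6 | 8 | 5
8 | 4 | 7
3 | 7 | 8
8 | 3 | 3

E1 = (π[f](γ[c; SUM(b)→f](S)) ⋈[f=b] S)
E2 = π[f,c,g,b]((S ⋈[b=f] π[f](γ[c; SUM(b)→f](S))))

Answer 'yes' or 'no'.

E1 subexpression sizes:
  S → 5
  γ[c; SUM(b)→f](S) → 4
  π[f](γ[c; SUM(b)→f](S)) → 4
  S → 5
  (π[f](γ[c; SUM(b)→f](S)) ⋈[f=b] S) → 3
E2 subexpression sizes:
  S → 5
  S → 5
  γ[c; SUM(b)→f](S) → 4
  π[f](γ[c; SUM(b)→f](S)) → 4
  (S ⋈[b=f] π[f](γ[c; SUM(b)→f](S))) → 3
  π[f,c,g,b]((S ⋈[b=f] π[f](γ[c; SUM(b)→f](S)))) → 3

E1 and E2 produce the same multiset:
f | c | g | b
2 | 7 | 8 | 2
5 | 6 | 8 | 5
8 | 3 | 7 | 8

yes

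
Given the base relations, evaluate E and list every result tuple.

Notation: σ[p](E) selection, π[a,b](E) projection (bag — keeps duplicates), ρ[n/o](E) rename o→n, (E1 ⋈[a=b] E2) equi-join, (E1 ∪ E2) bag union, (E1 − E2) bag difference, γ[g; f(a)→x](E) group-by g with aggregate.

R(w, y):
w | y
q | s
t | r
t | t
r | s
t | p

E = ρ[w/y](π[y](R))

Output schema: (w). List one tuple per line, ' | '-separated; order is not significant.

Per-node cardinality:
  R → 5
  π[y](R) → 5
  ρ[w/y](π[y](R)) → 5

== RESULT ==
w
p
r
s
s
t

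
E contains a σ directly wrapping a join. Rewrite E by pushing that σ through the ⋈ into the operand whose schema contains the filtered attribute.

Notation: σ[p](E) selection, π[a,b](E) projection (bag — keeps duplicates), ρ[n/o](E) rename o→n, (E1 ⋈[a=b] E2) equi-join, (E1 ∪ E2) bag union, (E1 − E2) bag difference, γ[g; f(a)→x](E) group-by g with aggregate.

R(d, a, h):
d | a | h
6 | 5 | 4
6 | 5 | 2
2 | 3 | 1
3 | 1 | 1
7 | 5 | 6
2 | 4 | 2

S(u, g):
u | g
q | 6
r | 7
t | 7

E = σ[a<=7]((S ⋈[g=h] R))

σ filters on a, owned by the right side.
E' = (S ⋈[g=h] σ[a<=7](R))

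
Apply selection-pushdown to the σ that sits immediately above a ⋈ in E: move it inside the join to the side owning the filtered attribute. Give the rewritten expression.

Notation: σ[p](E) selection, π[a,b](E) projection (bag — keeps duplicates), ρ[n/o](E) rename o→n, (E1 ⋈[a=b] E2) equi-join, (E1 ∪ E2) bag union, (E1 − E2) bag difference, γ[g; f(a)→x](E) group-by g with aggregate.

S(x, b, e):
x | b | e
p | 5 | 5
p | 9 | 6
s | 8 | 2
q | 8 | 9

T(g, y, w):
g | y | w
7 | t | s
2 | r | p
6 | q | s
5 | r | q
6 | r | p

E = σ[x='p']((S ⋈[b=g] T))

σ filters on x, owned by the left side.
E' = (σ[x='p'](S) ⋈[b=g] T)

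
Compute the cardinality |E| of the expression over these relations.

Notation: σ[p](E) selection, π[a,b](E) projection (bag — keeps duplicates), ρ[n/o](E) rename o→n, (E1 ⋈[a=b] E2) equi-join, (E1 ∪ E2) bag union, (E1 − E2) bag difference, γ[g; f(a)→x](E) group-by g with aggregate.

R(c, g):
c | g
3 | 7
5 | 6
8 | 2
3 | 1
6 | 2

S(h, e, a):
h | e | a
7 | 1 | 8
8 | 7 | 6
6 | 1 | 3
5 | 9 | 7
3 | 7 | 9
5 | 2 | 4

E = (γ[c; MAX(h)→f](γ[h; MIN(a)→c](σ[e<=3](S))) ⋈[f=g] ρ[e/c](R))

Row counts bottom-up:
  S → 6
  σ[e<=3](S) → 3
  γ[h; MIN(a)→c](σ[e<=3](S)) → 3
  γ[c; MAX(h)→f](γ[h; MIN(a)→c](σ[e<=3](S))) → 3
  R → 5
  ρ[e/c](R) → 5
  (γ[c; MAX(h)→f](γ[h; MIN(a)→c](σ[e<=3](S))) ⋈[f=g] ρ[e/c](R)) → 2

|E| = 2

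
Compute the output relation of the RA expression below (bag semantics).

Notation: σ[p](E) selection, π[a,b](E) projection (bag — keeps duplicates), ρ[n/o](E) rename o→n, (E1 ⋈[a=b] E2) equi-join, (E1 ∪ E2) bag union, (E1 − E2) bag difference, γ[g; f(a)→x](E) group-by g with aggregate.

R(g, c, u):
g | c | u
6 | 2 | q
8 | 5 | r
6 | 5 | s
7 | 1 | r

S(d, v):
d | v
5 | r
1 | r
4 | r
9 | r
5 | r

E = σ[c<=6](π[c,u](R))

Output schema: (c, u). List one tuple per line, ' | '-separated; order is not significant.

Stepwise |·|:
  R → 4
  π[c,u](R) → 4
  σ[c<=6](π[c,u](R)) → 4

== RESULT ==
c | u
1 | r
2 | q
5 | r
5 | s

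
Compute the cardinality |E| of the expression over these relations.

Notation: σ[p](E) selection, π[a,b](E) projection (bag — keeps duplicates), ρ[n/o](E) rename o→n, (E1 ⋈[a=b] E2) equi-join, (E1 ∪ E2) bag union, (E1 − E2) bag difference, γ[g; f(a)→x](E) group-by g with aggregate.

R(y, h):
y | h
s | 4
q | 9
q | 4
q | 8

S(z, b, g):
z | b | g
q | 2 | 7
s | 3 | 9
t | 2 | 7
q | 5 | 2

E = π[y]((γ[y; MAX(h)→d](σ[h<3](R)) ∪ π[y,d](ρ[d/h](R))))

Subexpression sizes:
  R → 4
  σ[h<3](R) → 0
  γ[y; MAX(h)→d](σ[h<3](R)) → 0
  R → 4
  ρ[d/h](R) → 4
  π[y,d](ρ[d/h](R)) → 4
  (γ[y; MAX(h)→d](σ[h<3](R)) ∪ π[y,d](ρ[d/h](R))) → 4
  π[y]((γ[y; MAX(h)→d](σ[h<3](R)) ∪ π[y,d](ρ[d/h](R)))) → 4

|E| = 4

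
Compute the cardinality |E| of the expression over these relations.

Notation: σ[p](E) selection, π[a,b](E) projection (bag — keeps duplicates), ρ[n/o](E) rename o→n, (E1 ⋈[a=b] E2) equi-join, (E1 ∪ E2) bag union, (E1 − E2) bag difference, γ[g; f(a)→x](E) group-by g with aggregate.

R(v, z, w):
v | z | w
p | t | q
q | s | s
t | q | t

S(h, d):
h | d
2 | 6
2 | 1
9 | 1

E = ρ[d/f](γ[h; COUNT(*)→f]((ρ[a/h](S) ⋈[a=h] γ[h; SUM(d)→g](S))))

Per-node cardinality:
  S → 3
  ρ[a/h](S) → 3
  S → 3
  γ[h; SUM(d)→g](S) → 2
  (ρ[a/h](S) ⋈[a=h] γ[h; SUM(d)→g](S)) → 3
  γ[h; COUNT(*)→f]((ρ[a/h](S) ⋈[a=h] γ[h; SUM(d)→g](S))) → 2
  ρ[d/f](γ[h; COUNT(*)→f]((ρ[a/h](S) ⋈[a=h] γ[h; SUM(d)→g](S)))) → 2

|E| = 2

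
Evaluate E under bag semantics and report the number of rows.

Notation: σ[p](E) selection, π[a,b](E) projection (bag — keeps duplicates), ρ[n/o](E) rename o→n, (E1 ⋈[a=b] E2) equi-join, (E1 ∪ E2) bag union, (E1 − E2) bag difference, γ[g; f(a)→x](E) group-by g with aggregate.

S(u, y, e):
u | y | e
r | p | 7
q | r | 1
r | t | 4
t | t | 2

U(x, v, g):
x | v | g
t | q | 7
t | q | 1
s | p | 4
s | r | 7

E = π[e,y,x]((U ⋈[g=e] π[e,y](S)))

Subexpression sizes:
  U → 4
  S → 4
  π[e,y](S) → 4
  (U ⋈[g=e] π[e,y](S)) → 4
  π[e,y,x]((U ⋈[g=e] π[e,y](S))) → 4

|E| = 4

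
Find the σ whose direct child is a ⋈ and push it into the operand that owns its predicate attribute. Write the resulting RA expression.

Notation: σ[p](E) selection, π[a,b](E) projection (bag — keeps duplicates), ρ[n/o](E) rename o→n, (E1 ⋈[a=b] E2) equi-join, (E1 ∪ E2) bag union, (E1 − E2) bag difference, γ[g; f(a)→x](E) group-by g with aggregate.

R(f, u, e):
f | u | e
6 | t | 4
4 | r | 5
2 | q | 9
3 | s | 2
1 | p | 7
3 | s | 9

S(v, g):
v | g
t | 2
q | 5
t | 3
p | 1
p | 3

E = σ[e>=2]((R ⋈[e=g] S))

σ filters on e, owned by the left side.
E' = (σ[e>=2](R) ⋈[e=g] S)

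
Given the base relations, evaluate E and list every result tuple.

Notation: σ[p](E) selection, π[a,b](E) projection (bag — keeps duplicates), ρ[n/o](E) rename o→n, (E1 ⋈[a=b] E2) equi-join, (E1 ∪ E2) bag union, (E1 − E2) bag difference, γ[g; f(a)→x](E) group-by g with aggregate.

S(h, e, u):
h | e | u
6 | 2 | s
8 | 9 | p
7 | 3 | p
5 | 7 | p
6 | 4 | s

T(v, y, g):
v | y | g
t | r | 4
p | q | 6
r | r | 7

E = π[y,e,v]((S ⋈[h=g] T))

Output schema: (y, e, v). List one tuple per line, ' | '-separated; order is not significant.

Per-node cardinality:
  S → 5
  T → 3
  (S ⋈[h=g] T) → 3
  π[y,e,v]((S ⋈[h=g] T)) → 3

== RESULT ==
y | e | v
q | 2 | p
q | 4 | p
r | 3 | r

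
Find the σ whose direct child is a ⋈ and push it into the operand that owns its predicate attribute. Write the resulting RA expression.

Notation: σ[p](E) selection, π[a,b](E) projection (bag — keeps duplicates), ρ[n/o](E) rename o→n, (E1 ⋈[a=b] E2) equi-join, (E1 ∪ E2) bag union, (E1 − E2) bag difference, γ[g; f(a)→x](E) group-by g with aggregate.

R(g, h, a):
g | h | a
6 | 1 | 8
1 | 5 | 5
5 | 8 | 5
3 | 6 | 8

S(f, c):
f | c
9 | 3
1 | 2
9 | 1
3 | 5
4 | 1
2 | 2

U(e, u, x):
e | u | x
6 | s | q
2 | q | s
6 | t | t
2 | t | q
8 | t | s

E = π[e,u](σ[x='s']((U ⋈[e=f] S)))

σ filters on x, owned by the left side.
E' = π[e,u]((σ[x='s'](U) ⋈[e=f] S))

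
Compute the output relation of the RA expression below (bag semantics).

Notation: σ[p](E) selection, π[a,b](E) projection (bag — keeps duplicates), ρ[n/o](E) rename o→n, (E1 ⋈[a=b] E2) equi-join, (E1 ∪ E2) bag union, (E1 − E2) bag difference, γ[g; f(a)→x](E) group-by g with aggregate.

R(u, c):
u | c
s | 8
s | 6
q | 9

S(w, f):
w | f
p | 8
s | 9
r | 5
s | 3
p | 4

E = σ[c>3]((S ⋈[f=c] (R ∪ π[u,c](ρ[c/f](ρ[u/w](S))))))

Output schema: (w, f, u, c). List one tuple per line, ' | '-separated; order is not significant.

Per-node cardinality:
  S → 5
  R → 3
  S → 5
  ρ[u/w](S) → 5
  ρ[c/f](ρ[u/w](S)) → 5
  π[u,c](ρ[c/f](ρ[u/w](S))) → 5
  (R ∪ π[u,c](ρ[c/f](ρ[u/w](S)))) → 8
  (S ⋈[f=c] (R ∪ π[u,c](ρ[c/f](ρ[u/w](S))))) → 7
  σ[c>3]((S ⋈[f=c] (R ∪ π[u,c](ρ[c/f](ρ[u/w](S)))))) → 6

== RESULT ==
w | f | u | c
p | 4 | p | 4
p | 8 | p | 8
p | 8 | s | 8
r | 5 | r | 5
s | 9 | q | 9
s | 9 | s | 9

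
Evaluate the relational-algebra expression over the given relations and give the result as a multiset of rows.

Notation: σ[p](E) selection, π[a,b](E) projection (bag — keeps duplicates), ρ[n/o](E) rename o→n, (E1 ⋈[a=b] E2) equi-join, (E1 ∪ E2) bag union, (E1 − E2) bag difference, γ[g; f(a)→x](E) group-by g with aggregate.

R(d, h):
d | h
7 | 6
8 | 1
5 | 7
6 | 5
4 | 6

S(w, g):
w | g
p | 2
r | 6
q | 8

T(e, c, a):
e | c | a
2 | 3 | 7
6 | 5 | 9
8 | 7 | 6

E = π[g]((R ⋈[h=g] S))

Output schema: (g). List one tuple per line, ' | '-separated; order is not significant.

Per-node cardinality:
  R → 5
  S → 3
  (R ⋈[h=g] S) → 2
  π[g]((R ⋈[h=g] S)) → 2

== RESULT ==
g
6
6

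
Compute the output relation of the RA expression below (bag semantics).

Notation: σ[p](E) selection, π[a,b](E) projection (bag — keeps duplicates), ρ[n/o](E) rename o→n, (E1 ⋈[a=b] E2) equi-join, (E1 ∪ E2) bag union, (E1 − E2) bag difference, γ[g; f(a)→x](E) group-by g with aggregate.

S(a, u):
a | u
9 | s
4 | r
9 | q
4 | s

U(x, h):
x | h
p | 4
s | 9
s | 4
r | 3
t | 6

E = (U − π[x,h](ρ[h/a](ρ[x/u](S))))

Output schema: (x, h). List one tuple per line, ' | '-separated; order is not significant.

Subexpression sizes:
  U → 5
  S → 4
  ρ[x/u](S) → 4
  ρ[h/a](ρ[x/u](S)) → 4
  π[x,h](ρ[h/a](ρ[x/u](S))) → 4
  (U − π[x,h](ρ[h/a](ρ[x/u](S)))) → 3

== RESULT ==
x | h
p | 4
r | 3
t | 6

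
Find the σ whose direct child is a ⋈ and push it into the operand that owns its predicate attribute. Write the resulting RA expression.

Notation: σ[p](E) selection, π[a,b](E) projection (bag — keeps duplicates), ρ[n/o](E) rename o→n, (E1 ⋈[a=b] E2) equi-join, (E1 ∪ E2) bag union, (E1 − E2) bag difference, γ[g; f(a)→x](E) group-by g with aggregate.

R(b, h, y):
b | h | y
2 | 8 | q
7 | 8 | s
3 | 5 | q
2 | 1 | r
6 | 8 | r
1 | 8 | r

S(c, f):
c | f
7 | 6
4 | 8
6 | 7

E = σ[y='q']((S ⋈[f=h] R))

σ filters on y, owned by the right side.
E' = (S ⋈[f=h] σ[y='q'](R))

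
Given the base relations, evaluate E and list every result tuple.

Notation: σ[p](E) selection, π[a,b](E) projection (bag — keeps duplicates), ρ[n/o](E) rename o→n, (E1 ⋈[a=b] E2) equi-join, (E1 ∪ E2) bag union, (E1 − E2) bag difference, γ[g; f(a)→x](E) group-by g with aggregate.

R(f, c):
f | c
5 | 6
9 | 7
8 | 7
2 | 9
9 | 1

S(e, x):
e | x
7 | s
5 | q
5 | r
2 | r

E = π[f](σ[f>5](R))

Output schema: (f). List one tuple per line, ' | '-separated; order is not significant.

Stepwise |·|:
  R → 5
  σ[f>5](R) → 3
  π[f](σ[f>5](R)) → 3

== RESULT ==
f
8
9
9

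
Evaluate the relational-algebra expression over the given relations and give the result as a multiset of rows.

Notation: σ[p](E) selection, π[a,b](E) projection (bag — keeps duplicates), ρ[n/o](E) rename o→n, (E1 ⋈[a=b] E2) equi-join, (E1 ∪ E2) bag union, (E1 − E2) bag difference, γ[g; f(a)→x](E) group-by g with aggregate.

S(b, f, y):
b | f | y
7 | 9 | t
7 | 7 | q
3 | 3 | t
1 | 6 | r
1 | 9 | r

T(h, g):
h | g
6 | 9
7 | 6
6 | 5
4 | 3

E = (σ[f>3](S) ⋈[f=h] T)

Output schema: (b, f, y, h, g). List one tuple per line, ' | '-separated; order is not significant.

Per-node cardinality:
  S → 5
  σ[f>3](S) → 4
  T → 4
  (σ[f>3](S) ⋈[f=h] T) → 3

== RESULT ==
b | f | y | h | g
1 | 6 | r | 6 | 5
1 | 6 | r | 6 | 9
7 | 7 | q | 7 | 6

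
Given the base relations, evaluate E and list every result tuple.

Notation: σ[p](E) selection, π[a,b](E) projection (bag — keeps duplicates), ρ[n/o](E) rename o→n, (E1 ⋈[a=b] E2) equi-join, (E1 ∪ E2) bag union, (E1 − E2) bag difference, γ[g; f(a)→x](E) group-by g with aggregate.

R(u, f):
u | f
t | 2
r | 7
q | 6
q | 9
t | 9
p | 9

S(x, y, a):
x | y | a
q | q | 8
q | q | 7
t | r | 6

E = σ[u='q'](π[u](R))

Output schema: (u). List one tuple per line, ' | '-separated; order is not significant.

Stepwise |·|:
  R → 6
  π[u](R) → 6
  σ[u='q'](π[u](R)) → 2

== RESULT ==
u
q
q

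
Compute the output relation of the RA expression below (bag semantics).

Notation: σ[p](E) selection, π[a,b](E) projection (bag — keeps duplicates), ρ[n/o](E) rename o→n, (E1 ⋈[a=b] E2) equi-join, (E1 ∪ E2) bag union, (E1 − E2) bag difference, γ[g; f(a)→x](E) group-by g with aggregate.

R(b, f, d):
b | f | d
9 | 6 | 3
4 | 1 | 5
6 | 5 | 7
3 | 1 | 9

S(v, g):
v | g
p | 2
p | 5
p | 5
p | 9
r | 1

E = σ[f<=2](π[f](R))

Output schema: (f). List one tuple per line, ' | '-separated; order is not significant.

Subexpression sizes:
  R → 4
  π[f](R) → 4
  σ[f<=2](π[f](R)) → 2

== RESULT ==
f
1
1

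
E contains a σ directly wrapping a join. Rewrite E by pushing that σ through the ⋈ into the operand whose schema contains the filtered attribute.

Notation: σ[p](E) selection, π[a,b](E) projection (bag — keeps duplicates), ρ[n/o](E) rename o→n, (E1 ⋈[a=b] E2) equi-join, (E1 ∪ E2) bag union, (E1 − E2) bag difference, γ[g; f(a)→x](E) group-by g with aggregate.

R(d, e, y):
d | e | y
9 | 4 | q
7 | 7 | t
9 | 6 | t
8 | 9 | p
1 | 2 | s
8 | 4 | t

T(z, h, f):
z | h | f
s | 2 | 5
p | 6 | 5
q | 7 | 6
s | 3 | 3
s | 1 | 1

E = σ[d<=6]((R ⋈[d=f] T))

σ filters on d, owned by the left side.
E' = (σ[d<=6](R) ⋈[d=f] T)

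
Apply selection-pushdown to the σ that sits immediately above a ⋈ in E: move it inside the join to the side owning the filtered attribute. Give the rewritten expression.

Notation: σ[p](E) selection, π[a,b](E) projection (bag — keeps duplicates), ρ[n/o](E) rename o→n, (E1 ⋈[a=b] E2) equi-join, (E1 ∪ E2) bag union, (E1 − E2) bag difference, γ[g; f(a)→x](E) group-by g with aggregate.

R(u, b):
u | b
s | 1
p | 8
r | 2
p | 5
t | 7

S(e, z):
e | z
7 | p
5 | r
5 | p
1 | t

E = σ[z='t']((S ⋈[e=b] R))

σ filters on z, owned by the left side.
E' = (σ[z='t'](S) ⋈[e=b] R)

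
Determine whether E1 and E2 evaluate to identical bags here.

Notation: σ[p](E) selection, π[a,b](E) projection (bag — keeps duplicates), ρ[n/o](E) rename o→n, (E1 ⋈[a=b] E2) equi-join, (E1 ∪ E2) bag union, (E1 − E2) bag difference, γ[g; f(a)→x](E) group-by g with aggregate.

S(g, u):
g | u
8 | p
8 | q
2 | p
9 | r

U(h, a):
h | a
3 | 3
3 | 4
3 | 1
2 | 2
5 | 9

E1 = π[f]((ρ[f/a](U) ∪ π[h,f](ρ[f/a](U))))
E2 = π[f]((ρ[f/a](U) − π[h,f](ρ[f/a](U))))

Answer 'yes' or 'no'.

E1 subexpression sizes:
  U → 5
  ρ[f/a](U) → 5
  U → 5
  ρ[f/a](U) → 5
  π[h,f](ρ[f/a](U)) → 5
  (ρ[f/a](U) ∪ π[h,f](ρ[f/a](U))) → 10
  π[f]((ρ[f/a](U) ∪ π[h,f](ρ[f/a](U)))) → 10
E2 subexpression sizes:
  U → 5
  ρ[f/a](U) → 5
  U → 5
  ρ[f/a](U) → 5
  π[h,f](ρ[f/a](U)) → 5
  (ρ[f/a](U) − π[h,f](ρ[f/a](U))) → 0
  π[f]((ρ[f/a](U) − π[h,f](ρ[f/a](U)))) → 0

E1 result:
f
1
1
2
2
3
3
4
4
9
9
E2 result:
f
(0 rows)
Witness: (1,) appears 2× in E1 but 0× in E2.

no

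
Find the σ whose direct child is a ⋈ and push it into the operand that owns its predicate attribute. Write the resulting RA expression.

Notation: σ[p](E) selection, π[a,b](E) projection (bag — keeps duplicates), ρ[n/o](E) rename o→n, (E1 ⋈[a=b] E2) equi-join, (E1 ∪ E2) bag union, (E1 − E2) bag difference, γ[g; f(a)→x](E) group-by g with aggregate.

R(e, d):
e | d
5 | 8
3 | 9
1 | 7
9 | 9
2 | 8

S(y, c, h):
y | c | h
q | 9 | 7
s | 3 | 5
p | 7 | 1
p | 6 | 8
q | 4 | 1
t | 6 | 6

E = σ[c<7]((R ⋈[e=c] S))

σ filters on c, owned by the right side.
E' = (R ⋈[e=c] σ[c<7](S))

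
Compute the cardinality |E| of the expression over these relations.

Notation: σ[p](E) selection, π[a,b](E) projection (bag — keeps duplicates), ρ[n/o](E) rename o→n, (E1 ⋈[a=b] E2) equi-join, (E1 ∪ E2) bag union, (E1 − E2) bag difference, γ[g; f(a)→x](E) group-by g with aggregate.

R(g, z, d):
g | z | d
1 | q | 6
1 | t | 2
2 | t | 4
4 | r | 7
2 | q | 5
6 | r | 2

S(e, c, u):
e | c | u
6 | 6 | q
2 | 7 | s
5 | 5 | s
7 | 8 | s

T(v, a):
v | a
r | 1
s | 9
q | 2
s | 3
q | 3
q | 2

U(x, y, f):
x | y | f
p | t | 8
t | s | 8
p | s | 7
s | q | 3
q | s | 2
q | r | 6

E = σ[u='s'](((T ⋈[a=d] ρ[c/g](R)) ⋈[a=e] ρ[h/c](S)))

Subexpression sizes:
  T → 6
  R → 6
  ρ[c/g](R) → 6
  (T ⋈[a=d] ρ[c/g](R)) → 4
  S → 4
  ρ[h/c](S) → 4
  ((T ⋈[a=d] ρ[c/g](R)) ⋈[a=e] ρ[h/c](S)) → 4
  σ[u='s'](((T ⋈[a=d] ρ[c/g](R)) ⋈[a=e] ρ[h/c](S))) → 4

|E| = 4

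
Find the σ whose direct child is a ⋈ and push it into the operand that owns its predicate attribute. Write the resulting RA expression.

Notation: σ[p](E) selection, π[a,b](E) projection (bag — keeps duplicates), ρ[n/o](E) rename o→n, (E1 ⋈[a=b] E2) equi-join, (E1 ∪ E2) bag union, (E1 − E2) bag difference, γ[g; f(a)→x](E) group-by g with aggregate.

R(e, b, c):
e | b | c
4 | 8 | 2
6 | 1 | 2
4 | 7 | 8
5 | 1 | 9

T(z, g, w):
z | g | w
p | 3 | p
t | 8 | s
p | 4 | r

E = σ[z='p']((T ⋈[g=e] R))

σ filters on z, owned by the left side.
E' = (σ[z='p'](T) ⋈[g=e] R)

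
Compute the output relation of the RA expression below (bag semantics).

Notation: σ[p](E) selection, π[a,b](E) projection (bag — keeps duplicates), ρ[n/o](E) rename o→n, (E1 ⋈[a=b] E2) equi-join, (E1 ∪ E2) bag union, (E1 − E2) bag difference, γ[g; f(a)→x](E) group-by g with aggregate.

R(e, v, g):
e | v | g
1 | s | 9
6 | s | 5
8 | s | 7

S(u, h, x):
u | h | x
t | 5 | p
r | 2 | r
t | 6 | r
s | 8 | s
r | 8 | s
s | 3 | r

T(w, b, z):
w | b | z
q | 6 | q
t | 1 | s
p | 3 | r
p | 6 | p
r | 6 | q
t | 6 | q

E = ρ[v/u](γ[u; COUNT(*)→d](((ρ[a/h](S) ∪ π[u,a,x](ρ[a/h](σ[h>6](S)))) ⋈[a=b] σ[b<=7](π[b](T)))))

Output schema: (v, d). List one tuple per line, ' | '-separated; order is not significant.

Subexpression sizes:
  S → 6
  ρ[a/h](S) → 6
  S → 6
  σ[h>6](S) → 2
  ρ[a/h](σ[h>6](S)) → 2
  π[u,a,x](ρ[a/h](σ[h>6](S))) → 2
  (ρ[a/h](S) ∪ π[u,a,x](ρ[a/h](σ[h>6](S)))) → 8
  T → 6
  π[b](T) → 6
  σ[b<=7](π[b](T)) → 6
  ((ρ[a/h](S) ∪ π[u,a,x](ρ[a/h](σ[h>6](S)))) ⋈[a=b] σ[b<=7](π[b](T))) → 5
  γ[u; COUNT(*)→d](((ρ[a/h](S) ∪ π[u,a,x](ρ[a/h](σ[h>6](S)))) ⋈[a=b] σ[b<=7](π[b](T)))) → 2
  ρ[v/u](γ[u; COUNT(*)→d](((ρ[a/h](S) ∪ π[u,a,x](ρ[a/h](σ[h>6](S)))) ⋈[a=b] σ[b<=7](π[b](T))))) → 2

== RESULT ==
v | d
s | 1
t | 4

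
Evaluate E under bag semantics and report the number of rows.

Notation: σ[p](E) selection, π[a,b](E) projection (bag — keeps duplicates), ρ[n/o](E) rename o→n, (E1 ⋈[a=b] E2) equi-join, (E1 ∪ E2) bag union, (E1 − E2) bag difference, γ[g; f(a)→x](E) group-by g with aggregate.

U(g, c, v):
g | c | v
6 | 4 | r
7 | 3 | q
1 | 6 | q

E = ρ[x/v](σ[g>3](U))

Subexpression sizes:
  U → 3
  σ[g>3](U) → 2
  ρ[x/v](σ[g>3](U)) → 2

|E| = 2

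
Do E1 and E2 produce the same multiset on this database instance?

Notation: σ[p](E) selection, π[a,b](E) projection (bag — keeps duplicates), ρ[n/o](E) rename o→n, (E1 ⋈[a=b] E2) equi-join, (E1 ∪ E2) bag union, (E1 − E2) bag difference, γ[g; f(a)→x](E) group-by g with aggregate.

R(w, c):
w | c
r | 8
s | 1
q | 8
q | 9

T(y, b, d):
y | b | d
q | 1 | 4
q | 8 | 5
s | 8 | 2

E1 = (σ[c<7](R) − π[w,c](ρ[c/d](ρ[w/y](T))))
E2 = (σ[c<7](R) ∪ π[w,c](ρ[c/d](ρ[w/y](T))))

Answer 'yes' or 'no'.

E1 stepwise |·|:
  R → 4
  σ[c<7](R) → 1
  T → 3
  ρ[w/y](T) → 3
  ρ[c/d](ρ[w/y](T)) → 3
  π[w,c](ρ[c/d](ρ[w/y](T))) → 3
  (σ[c<7](R) − π[w,c](ρ[c/d](ρ[w/y](T)))) → 1
E2 stepwise |·|:
  R → 4
  σ[c<7](R) → 1
  T → 3
  ρ[w/y](T) → 3
  ρ[c/d](ρ[w/y](T)) → 3
  π[w,c](ρ[c/d](ρ[w/y](T))) → 3
  (σ[c<7](R) ∪ π[w,c](ρ[c/d](ρ[w/y](T)))) → 4

E1 result:
w | c
s | 1
E2 result:
w | c
q | 4
q | 5
s | 1
s | 2
Witness: ('q', 5) appears 0× in E1 but 1× in E2.

no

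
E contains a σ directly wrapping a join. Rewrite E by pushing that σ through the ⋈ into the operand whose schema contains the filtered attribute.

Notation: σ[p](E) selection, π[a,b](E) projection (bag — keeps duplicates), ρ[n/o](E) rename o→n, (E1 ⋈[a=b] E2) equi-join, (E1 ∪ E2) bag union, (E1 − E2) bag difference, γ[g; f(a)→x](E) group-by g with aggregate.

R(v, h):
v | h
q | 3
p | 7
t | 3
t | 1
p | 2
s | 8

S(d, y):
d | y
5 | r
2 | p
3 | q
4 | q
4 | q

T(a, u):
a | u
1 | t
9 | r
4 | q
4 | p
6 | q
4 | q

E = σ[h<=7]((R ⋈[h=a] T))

σ filters on h, owned by the left side.
E' = (σ[h<=7](R) ⋈[h=a] T)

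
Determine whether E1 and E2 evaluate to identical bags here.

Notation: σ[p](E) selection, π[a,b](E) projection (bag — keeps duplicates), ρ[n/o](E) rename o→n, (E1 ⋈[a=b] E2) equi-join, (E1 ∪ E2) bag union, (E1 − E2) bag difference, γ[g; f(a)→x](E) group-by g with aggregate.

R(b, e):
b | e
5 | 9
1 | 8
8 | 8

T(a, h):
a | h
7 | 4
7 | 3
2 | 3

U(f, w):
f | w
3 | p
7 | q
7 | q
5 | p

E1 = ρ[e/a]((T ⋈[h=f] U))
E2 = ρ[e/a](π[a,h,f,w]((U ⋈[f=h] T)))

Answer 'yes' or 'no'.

E1 stepwise |·|:
  T → 3
  U → 4
  (T ⋈[h=f] U) → 2
  ρ[e/a]((T ⋈[h=f] U)) → 2
E2 stepwise |·|:
  U → 4
  T → 3
  (U ⋈[f=h] T) → 2
  π[a,h,f,w]((U ⋈[f=h] T)) → 2
  ρ[e/a](π[a,h,f,w]((U ⋈[f=h] T))) → 2

E1 and E2 produce the same multiset:
e | h | f | w
2 | 3 | 3 | p
7 | 3 | 3 | p

yes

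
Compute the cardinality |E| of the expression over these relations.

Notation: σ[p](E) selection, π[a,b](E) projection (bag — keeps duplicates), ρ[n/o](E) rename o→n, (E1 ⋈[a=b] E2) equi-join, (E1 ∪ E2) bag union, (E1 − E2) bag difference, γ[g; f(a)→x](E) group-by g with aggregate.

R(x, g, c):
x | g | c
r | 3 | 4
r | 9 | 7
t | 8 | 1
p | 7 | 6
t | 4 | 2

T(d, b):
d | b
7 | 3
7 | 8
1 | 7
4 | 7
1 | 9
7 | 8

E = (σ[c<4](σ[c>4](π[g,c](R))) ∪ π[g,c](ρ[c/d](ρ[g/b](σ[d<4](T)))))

Row counts bottom-up:
  R → 5
  π[g,c](R) → 5
  σ[c>4](π[g,c](R)) → 2
  σ[c<4](σ[c>4](π[g,c](R))) → 0
  T → 6
  σ[d<4](T) → 2
  ρ[g/b](σ[d<4](T)) → 2
  ρ[c/d](ρ[g/b](σ[d<4](T))) → 2
  π[g,c](ρ[c/d](ρ[g/b](σ[d<4](T)))) → 2
  (σ[c<4](σ[c>4](π[g,c](R))) ∪ π[g,c](ρ[c/d](ρ[g/b](σ[d<4](T))))) → 2

|E| = 2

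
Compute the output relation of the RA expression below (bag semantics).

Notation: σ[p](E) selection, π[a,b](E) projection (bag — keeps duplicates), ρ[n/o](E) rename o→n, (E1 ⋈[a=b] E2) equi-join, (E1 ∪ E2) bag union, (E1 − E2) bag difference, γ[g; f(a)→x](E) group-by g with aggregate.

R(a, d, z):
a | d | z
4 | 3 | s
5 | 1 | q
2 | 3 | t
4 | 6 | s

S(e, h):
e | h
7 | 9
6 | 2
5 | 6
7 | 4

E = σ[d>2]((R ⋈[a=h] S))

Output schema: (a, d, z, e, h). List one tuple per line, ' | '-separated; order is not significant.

Per-node cardinality:
  R → 4
  S → 4
  (R ⋈[a=h] S) → 3
  σ[d>2]((R ⋈[a=h] S)) → 3

== RESULT ==
a | d | z | e | h
2 | 3 | t | 6 | 2
4 | 3 | s | 7 | 4
4 | 6 | s | 7 | 4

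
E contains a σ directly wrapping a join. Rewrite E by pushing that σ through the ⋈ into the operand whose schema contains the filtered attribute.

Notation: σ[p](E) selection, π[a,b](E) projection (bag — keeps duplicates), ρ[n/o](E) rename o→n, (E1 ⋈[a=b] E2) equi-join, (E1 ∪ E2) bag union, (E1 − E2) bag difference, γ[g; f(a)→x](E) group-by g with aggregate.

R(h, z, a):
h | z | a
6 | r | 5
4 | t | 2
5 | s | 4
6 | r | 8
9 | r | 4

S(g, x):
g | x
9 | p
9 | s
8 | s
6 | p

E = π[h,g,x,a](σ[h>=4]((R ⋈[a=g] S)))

σ filters on h, owned by the left side.
E' = π[h,g,x,a]((σ[h>=4](R) ⋈[a=g] S))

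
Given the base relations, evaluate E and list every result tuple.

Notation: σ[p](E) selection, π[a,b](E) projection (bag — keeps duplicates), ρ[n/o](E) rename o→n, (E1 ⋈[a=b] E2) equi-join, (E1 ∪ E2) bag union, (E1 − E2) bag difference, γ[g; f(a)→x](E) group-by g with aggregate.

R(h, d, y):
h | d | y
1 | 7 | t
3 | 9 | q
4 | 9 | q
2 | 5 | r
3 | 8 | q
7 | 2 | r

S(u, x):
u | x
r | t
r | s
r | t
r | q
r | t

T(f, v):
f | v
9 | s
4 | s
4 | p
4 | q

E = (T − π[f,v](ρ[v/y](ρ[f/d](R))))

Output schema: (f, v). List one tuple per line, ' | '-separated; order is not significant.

Subexpression sizes:
  T → 4
  R → 6
  ρ[f/d](R) → 6
  ρ[v/y](ρ[f/d](R)) → 6
  π[f,v](ρ[v/y](ρ[f/d](R))) → 6
  (T − π[f,v](ρ[v/y](ρ[f/d](R)))) → 4

== RESULT ==
f | v
4 | p
4 | q
4 | s
9 | s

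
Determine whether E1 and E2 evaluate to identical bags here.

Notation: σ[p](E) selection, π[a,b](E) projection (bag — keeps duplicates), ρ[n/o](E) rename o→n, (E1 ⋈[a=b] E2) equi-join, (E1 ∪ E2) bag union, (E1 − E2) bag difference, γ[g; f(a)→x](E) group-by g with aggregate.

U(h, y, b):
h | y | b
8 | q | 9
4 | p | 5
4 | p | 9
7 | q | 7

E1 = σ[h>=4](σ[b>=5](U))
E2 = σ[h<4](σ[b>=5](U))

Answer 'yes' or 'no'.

E1 subexpression sizes:
  U → 4
  σ[b>=5](U) → 4
  σ[h>=4](σ[b>=5](U)) → 4
E2 subexpression sizes:
  U → 4
  σ[b>=5](U) → 4
  σ[h<4](σ[b>=5](U)) → 0

E1 result:
h | y | b
4 | p | 5
4 | p | 9
7 | q | 7
8 | q | 9
E2 result:
h | y | b
(0 rows)
Witness: (4, 'p', 9) appears 1× in E1 but 0× in E2.

no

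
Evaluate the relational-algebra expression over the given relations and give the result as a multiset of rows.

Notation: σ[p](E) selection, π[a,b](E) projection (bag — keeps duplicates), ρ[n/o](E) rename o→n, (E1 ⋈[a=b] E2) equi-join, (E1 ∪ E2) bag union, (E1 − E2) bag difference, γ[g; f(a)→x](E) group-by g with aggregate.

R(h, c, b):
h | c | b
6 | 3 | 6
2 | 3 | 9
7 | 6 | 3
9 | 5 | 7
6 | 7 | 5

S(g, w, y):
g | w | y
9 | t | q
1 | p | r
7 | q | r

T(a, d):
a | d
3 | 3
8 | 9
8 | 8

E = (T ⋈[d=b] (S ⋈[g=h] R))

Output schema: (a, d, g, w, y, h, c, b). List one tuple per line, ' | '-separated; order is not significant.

Per-node cardinality:
  T → 3
  S → 3
  R → 5
  (S ⋈[g=h] R) → 2
  (T ⋈[d=b] (S ⋈[g=h] R)) → 1

== RESULT ==
a | d | g | w | y | h | c | b
3 | 3 | 7 | q | r | 7 | 6 | 3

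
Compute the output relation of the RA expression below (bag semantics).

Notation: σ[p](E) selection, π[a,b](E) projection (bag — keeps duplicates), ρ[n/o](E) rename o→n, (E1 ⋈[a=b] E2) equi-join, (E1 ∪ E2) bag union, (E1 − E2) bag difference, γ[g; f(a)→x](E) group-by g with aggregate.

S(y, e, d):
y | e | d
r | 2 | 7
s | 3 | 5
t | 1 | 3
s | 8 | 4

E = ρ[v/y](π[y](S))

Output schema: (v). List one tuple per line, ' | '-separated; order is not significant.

Per-node cardinality:
  S → 4
  π[y](S) → 4
  ρ[v/y](π[y](S)) → 4

== RESULT ==
v
r
s
s
t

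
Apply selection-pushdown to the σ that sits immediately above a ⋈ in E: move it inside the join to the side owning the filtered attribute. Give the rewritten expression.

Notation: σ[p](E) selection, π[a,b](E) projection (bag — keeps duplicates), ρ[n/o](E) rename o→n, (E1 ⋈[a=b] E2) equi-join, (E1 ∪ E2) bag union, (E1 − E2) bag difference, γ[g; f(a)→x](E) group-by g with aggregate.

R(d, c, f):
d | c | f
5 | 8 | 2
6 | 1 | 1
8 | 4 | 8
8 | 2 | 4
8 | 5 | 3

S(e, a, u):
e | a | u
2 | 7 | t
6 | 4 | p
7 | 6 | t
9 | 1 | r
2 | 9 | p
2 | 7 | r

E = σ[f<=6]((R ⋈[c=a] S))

σ filters on f, owned by the left side.
E' = (σ[f<=6](R) ⋈[c=a] S)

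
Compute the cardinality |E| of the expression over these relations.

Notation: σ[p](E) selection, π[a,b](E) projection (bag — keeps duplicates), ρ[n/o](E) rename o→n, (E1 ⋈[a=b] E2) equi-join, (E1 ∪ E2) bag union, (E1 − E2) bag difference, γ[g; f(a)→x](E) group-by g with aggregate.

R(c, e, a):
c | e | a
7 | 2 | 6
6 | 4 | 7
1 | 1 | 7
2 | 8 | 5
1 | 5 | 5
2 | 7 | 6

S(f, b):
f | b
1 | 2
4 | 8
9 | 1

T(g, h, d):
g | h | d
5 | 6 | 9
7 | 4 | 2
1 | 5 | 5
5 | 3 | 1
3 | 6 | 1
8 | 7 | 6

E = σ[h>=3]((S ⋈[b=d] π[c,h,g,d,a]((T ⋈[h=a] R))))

Row counts bottom-up:
  S → 3
  T → 6
  R → 6
  (T ⋈[h=a] R) → 8
  π[c,h,g,d,a]((T ⋈[h=a] R)) → 8
  (S ⋈[b=d] π[c,h,g,d,a]((T ⋈[h=a] R))) → 2
  σ[h>=3]((S ⋈[b=d] π[c,h,g,d,a]((T ⋈[h=a] R)))) → 2

|E| = 2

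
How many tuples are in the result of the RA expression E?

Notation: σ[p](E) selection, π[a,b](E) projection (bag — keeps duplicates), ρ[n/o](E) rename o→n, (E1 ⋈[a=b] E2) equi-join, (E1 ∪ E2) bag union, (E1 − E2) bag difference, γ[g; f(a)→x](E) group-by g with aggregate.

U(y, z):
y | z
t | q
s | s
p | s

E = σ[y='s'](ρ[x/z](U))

Subexpression sizes:
  U → 3
  ρ[x/z](U) → 3
  σ[y='s'](ρ[x/z](U)) → 1

|E| = 1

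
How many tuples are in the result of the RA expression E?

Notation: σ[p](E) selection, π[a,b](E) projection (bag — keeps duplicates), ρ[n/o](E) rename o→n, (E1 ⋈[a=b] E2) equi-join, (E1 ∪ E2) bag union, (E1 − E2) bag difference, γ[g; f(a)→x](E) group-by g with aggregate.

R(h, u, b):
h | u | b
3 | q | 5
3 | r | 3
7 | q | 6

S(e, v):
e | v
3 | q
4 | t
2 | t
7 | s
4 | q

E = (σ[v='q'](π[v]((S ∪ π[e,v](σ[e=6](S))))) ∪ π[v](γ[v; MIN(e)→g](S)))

Stepwise |·|:
  S → 5
  S → 5
  σ[e=6](S) → 0
  π[e,v](σ[e=6](S)) → 0
  (S ∪ π[e,v](σ[e=6](S))) → 5
  π[v]((S ∪ π[e,v](σ[e=6](S)))) → 5
  σ[v='q'](π[v]((S ∪ π[e,v](σ[e=6](S))))) → 2
  S → 5
  γ[v; MIN(e)→g](S) → 3
  π[v](γ[v; MIN(e)→g](S)) → 3
  (σ[v='q'](π[v]((S ∪ π[e,v](σ[e=6](S))))) ∪ π[v](γ[v; MIN(e)→g](S))) → 5

|E| = 5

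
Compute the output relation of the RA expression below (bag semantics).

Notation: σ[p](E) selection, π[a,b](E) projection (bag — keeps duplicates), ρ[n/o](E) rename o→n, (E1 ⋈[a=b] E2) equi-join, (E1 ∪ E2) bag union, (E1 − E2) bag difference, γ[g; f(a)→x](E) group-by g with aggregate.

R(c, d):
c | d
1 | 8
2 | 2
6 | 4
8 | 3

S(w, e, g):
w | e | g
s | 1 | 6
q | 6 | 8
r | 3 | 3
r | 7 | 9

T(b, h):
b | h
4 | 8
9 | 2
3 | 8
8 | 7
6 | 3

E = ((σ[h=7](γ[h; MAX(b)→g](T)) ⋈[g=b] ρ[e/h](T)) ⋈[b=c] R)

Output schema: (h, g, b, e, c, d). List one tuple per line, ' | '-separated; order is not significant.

Stepwise |·|:
  T → 5
  γ[h; MAX(b)→g](T) → 4
  σ[h=7](γ[h; MAX(b)→g](T)) → 1
  T → 5
  ρ[e/h](T) → 5
  (σ[h=7](γ[h; MAX(b)→g](T)) ⋈[g=b] ρ[e/h](T)) → 1
  R → 4
  ((σ[h=7](γ[h; MAX(b)→g](T)) ⋈[g=b] ρ[e/h](T)) ⋈[b=c] R) → 1

== RESULT ==
h | g | b | e | c | d
7 | 8 | 8 | 7 | 8 | 3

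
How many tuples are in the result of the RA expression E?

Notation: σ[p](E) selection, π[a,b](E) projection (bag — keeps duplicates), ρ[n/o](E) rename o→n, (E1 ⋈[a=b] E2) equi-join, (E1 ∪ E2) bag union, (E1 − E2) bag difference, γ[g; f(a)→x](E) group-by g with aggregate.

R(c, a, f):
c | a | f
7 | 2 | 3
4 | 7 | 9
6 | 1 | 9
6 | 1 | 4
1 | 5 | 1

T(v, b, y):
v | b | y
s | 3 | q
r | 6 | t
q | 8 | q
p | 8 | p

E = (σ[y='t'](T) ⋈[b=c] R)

Stepwise |·|:
  T → 4
  σ[y='t'](T) → 1
  R → 5
  (σ[y='t'](T) ⋈[b=c] R) → 2

|E| = 2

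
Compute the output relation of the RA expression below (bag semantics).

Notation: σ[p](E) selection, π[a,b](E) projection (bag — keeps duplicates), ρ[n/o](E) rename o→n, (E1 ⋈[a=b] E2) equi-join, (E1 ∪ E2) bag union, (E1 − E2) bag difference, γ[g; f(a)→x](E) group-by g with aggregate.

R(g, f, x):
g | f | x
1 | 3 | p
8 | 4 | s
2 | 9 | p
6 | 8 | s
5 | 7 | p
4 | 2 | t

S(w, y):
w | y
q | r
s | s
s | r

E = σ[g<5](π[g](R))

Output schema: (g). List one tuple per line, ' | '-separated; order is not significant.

Per-node cardinality:
  R → 6
  π[g](R) → 6
  σ[g<5](π[g](R)) → 3

== RESULT ==
g
1
2
4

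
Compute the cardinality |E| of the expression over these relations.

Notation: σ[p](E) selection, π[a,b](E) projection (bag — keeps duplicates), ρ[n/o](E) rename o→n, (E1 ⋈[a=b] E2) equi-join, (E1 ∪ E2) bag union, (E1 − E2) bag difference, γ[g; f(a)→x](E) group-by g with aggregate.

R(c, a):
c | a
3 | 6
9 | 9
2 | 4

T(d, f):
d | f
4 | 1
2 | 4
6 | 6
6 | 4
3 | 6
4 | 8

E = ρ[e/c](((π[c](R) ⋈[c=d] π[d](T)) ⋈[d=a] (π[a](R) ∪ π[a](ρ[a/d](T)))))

Stepwise |·|:
  R → 3
  π[c](R) → 3
  T → 6
  π[d](T) → 6
  (π[c](R) ⋈[c=d] π[d](T)) → 2
  R → 3
  π[a](R) → 3
  T → 6
  ρ[a/d](T) → 6
  π[a](ρ[a/d](T)) → 6
  (π[a](R) ∪ π[a](ρ[a/d](T))) → 9
  ((π[c](R) ⋈[c=d] π[d](T)) ⋈[d=a] (π[a](R) ∪ π[a](ρ[a/d](T)))) → 2
  ρ[e/c](((π[c](R) ⋈[c=d] π[d](T)) ⋈[d=a] (π[a](R) ∪ π[a](ρ[a/d](T))))) → 2

|E| = 2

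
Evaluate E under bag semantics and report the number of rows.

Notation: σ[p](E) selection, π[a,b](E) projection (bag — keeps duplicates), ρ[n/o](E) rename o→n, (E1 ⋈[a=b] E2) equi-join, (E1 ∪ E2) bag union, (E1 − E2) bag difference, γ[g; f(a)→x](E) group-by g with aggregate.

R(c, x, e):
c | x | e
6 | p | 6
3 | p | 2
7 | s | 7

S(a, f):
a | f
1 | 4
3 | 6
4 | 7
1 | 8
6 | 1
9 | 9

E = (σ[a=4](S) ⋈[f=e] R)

Row counts bottom-up:
  S → 6
  σ[a=4](S) → 1
  R → 3
  (σ[a=4](S) ⋈[f=e] R) → 1

|E| = 1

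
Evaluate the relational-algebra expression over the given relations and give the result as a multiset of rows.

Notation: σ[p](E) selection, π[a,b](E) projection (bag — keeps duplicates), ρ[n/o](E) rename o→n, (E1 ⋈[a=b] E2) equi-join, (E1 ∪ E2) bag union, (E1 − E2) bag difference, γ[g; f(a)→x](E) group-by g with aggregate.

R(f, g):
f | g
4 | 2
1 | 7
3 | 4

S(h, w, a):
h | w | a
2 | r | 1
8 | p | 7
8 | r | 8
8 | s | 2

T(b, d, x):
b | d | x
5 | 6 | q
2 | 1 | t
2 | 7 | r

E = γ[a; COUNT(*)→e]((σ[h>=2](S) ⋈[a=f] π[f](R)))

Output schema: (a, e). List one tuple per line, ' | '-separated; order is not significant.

Stepwise |·|:
  S → 4
  σ[h>=2](S) → 4
  R → 3
  π[f](R) → 3
  (σ[h>=2](S) ⋈[a=f] π[f](R)) → 1
  γ[a; COUNT(*)→e]((σ[h>=2](S) ⋈[a=f] π[f](R))) → 1

== RESULT ==
a | e
1 | 1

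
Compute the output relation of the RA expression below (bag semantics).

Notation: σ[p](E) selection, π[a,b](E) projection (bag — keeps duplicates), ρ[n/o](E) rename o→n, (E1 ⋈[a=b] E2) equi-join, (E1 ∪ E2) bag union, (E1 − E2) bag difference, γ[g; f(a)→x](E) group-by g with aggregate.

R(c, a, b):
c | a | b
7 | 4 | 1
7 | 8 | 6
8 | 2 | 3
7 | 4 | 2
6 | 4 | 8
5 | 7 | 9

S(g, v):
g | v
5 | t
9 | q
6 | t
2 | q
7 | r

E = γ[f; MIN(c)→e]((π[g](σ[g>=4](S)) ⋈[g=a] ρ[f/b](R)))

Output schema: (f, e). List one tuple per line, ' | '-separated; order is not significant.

Subexpression sizes:
  S → 5
  σ[g>=4](S) → 4
  π[g](σ[g>=4](S)) → 4
  R → 6
  ρ[f/b](R) → 6
  (π[g](σ[g>=4](S)) ⋈[g=a] ρ[f/b](R)) → 1
  γ[f; MIN(c)→e]((π[g](σ[g>=4](S)) ⋈[g=a] ρ[f/b](R))) → 1

== RESULT ==
f | e
9 | 5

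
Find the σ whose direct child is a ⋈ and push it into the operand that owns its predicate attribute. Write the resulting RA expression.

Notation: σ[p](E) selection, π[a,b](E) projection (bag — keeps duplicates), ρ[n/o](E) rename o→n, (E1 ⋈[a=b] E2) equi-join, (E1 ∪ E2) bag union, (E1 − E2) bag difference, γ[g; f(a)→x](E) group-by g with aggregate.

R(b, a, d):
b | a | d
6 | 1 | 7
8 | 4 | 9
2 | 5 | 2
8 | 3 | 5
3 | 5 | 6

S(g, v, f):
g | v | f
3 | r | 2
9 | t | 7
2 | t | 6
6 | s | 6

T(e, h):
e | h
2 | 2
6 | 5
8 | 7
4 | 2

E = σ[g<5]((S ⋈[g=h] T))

σ filters on g, owned by the left side.
E' = (σ[g<5](S) ⋈[g=h] T)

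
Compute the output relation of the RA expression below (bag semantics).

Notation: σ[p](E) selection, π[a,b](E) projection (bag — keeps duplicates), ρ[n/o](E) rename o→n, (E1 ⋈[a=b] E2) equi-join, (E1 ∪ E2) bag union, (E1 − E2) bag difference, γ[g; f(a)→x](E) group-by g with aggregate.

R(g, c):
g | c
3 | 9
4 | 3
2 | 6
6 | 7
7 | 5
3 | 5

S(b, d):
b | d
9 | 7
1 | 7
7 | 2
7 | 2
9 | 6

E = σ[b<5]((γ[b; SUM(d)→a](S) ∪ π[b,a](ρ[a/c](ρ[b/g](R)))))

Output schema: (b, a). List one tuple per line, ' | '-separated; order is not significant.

Row counts bottom-up:
  S → 5
  γ[b; SUM(d)→a](S) → 3
  R → 6
  ρ[b/g](R) → 6
  ρ[a/c](ρ[b/g](R)) → 6
  π[b,a](ρ[a/c](ρ[b/g](R))) → 6
  (γ[b; SUM(d)→a](S) ∪ π[b,a](ρ[a/c](ρ[b/g](R)))) → 9
  σ[b<5]((γ[b; SUM(d)→a](S) ∪ π[b,a](ρ[a/c](ρ[b/g](R))))) → 5

== RESULT ==
b | a
1 | 7
2 | 6
3 | 5
3 | 9
4 | 3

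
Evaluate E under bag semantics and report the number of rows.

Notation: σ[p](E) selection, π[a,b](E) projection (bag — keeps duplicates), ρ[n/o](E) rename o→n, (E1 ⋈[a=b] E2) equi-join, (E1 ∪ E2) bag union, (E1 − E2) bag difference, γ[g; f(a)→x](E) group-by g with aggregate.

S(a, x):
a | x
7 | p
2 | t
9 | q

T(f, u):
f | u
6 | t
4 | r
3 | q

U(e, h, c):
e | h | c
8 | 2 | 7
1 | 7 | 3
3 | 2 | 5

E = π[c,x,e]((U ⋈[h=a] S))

Stepwise |·|:
  U → 3
  S → 3
  (U ⋈[h=a] S) → 3
  π[c,x,e]((U ⋈[h=a] S)) → 3

|E| = 3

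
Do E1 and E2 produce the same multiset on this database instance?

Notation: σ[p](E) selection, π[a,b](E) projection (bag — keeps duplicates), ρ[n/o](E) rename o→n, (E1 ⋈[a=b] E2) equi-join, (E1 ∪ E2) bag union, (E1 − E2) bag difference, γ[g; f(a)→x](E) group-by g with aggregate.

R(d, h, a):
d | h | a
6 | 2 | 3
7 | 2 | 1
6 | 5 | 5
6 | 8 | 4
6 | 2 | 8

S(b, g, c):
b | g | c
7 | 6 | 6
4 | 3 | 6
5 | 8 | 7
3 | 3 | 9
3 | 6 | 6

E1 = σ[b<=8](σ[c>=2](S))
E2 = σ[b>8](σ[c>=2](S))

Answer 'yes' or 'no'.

E1 subexpression sizes:
  S → 5
  σ[c>=2](S) → 5
  σ[b<=8](σ[c>=2](S)) → 5
E2 subexpression sizes:
  S → 5
  σ[c>=2](S) → 5
  σ[b>8](σ[c>=2](S)) → 0

E1 result:
b | g | c
3 | 3 | 9
3 | 6 | 6
4 | 3 | 6
5 | 8 | 7
7 | 6 | 6
E2 result:
b | g | c
(0 rows)
Witness: (3, 3, 9) appears 1× in E1 but 0× in E2.

no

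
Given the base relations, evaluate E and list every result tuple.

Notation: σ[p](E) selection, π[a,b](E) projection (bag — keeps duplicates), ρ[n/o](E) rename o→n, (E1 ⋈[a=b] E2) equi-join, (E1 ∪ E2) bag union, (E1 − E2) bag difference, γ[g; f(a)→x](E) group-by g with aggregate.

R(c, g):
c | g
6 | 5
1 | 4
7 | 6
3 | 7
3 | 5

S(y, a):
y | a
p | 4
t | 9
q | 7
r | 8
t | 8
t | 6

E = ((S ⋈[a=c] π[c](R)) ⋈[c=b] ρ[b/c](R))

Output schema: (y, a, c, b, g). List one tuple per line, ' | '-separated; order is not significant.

Per-node cardinality:
  S → 6
  R → 5
  π[c](R) → 5
  (S ⋈[a=c] π[c](R)) → 2
  R → 5
  ρ[b/c](R) → 5
  ((S ⋈[a=c] π[c](R)) ⋈[c=b] ρ[b/c](R)) → 2

== RESULT ==
y | a | c | b | g
q | 7 | 7 | 7 | 6
t | 6 | 6 | 6 | 5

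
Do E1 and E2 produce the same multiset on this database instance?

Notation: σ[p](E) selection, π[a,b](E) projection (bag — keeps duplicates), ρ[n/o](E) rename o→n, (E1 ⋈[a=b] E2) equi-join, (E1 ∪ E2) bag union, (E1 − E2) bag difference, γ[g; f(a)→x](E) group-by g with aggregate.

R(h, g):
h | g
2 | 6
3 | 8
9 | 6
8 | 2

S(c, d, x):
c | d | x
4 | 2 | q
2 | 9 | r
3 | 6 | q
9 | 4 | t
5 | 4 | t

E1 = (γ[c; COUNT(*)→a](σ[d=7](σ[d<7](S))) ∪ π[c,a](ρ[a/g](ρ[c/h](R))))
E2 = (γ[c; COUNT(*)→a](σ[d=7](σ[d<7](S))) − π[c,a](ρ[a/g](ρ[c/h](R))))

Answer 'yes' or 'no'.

E1 row counts bottom-up:
  S → 5
  σ[d<7](S) → 4
  σ[d=7](σ[d<7](S)) → 0
  γ[c; COUNT(*)→a](σ[d=7](σ[d<7](S))) → 0
  R → 4
  ρ[c/h](R) → 4
  ρ[a/g](ρ[c/h](R)) → 4
  π[c,a](ρ[a/g](ρ[c/h](R))) → 4
  (γ[c; COUNT(*)→a](σ[d=7](σ[d<7](S))) ∪ π[c,a](ρ[a/g](ρ[c/h](R)))) → 4
E2 row counts bottom-up:
  S → 5
  σ[d<7](S) → 4
  σ[d=7](σ[d<7](S)) → 0
  γ[c; COUNT(*)→a](σ[d=7](σ[d<7](S))) → 0
  R → 4
  ρ[c/h](R) → 4
  ρ[a/g](ρ[c/h](R)) → 4
  π[c,a](ρ[a/g](ρ[c/h](R))) → 4
  (γ[c; COUNT(*)→a](σ[d=7](σ[d<7](S))) − π[c,a](ρ[a/g](ρ[c/h](R)))) → 0

E1 result:
c | a
2 | 6
3 | 8
8 | 2
9 | 6
E2 result:
c | a
(0 rows)
Witness: (8, 2) appears 1× in E1 but 0× in E2.

no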